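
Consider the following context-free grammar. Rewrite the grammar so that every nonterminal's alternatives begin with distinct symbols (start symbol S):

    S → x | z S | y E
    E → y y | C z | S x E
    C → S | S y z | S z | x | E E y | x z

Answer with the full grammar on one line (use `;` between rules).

C has alternatives sharing prefix 'S': factor to C → S C' with C' → ε | y z | z.
C has alternatives sharing prefix 'x': factor to C → x C'' with C'' → ε | z.

S → x | z S | y E; E → y y | C z | S x E; C → E E y | S C' | x C''; C' → ε | y z | z; C'' → ε | z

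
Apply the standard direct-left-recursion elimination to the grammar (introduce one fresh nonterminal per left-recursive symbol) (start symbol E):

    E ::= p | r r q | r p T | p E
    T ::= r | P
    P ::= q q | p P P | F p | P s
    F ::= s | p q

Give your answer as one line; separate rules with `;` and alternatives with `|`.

Left recursion appears on P.
For P: α = {s}, β = {q q, p P P, F p}. Rewrite as P → β P' and P' → α P' | ε.

E ::= p | r r q | r p T | p E; T ::= r | P; P ::= q q P' | p P P P' | F p P'; F ::= s | p q; P' ::= s P' | ε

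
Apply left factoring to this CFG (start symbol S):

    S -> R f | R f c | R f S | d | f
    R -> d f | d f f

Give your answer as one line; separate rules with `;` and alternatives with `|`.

S -> d | f | R f S'; R -> d f R'; S' -> ε | c | S; R' -> ε | f

S has alternatives sharing prefix 'R f': factor to S → R f S' with S' → ε | c | S.
R has alternatives sharing prefix 'd f': factor to R → d f R' with R' → ε | f.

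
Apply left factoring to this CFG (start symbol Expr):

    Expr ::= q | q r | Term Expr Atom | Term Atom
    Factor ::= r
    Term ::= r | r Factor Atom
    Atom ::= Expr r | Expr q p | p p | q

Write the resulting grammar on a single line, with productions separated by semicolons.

Expr ::= q Expr1 | Term Expr2; Factor ::= r; Term ::= r Term1; Atom ::= p p | q | Expr Atom1; Expr1 ::= ε | r; Expr2 ::= Expr Atom | Atom; Term1 ::= ε | Factor Atom; Atom1 ::= r | q p

Expr has alternatives sharing prefix 'q': factor to Expr → q Expr1 with Expr1 → ε | r.
Expr has alternatives sharing prefix 'Term': factor to Expr → Term Expr2 with Expr2 → Expr Atom | Atom.
Term has alternatives sharing prefix 'r': factor to Term → r Term1 with Term1 → ε | Factor Atom.
Atom has alternatives sharing prefix 'Expr': factor to Atom → Expr Atom1 with Atom1 → r | q p.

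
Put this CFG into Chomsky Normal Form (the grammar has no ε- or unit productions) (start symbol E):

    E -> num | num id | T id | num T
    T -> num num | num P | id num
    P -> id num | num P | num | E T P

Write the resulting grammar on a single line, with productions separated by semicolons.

Introduce a nonterminal for each terminal appearing in a rule of length ≥ 2: X1 → num, X2 → id.
Binarize each right-hand side of length ≥ 3 by chaining fresh nonterminals (Y1, Y2, …): affected rules were P → E T P.

E -> num | X1 X2 | T X2 | X1 T; T -> X1 X1 | X1 P | X2 X1; P -> X2 X1 | X1 P | num | E Y1; X1 -> num; X2 -> id; Y1 -> T P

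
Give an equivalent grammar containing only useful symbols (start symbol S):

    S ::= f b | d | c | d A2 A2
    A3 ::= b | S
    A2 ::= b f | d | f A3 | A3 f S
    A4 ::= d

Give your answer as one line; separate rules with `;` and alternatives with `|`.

S ::= f b | d | c | d A2 A2; A3 ::= b | S; A2 ::= b f | d | f A3 | A3 f S

Generating nonterminals: {A2, A3, A4, S}.
Reachable from S after that: {A2, A3, S}.
Removed useless symbols: {A4} and every production mentioning them.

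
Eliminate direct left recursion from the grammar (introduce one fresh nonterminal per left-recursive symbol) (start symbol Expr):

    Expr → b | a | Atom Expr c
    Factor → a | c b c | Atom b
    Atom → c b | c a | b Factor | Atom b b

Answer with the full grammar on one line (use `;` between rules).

Expr → b | a | Atom Expr c; Factor → a | c b c | Atom b; Atom → c b Atom1 | c a Atom1 | b Factor Atom1; Atom1 → b b Atom1 | ε

Directly left-recursive nonterminal: Atom.
For Atom: α = {b b}, β = {c b, c a, b Factor}. Rewrite as Atom → β Atom1 and Atom1 → α Atom1 | ε.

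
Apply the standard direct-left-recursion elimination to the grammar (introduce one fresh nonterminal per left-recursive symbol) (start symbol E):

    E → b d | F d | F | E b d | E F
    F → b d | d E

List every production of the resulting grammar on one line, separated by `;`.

Left recursion appears on E.
For E: α = {b d, F}, β = {b d, F d, F}. Rewrite as E → β E' and E' → α E' | ε.

E → b d E' | F d E' | F E'; F → b d | d E; E' → b d E' | F E' | ε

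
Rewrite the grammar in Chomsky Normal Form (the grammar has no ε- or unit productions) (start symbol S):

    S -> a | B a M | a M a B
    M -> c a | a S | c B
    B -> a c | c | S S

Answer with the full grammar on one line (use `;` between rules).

Introduce a nonterminal for each terminal appearing in a rule of length ≥ 2: X1 → a, X2 → c.
Binarize each right-hand side of length ≥ 3 by chaining fresh nonterminals (Y1, Y2, …): affected rules were S → B X1 M; S → X1 M X1 B.

S -> a | B Y1 | X1 Y2; M -> X2 X1 | X1 S | X2 B; B -> X1 X2 | c | S S; X1 -> a; X2 -> c; Y1 -> X1 M; Y2 -> M Y3; Y3 -> X1 B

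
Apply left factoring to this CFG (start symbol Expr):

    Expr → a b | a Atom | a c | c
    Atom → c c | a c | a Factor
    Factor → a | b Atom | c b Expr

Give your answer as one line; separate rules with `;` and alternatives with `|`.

Expr → c | a Expr1; Atom → c c | a Atom1; Factor → a | b Atom | c b Expr; Expr1 → b | Atom | c; Atom1 → c | Factor

Expr has alternatives sharing prefix 'a': factor to Expr → a Expr1 with Expr1 → b | Atom | c.
Atom has alternatives sharing prefix 'a': factor to Atom → a Atom1 with Atom1 → c | Factor.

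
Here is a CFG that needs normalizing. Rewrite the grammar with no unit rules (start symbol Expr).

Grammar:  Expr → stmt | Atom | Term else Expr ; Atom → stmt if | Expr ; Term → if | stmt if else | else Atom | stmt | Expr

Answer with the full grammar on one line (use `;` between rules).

Unit pairs: Atom ⇒* {Expr}; Expr ⇒* {Atom}; Term ⇒* {Atom, Expr}.
For each unit pair (A, B), copy every non-unit production of B to A, then drop all unit productions.

Expr → stmt if | stmt | Term else Expr; Atom → stmt if | stmt | Term else Expr; Term → if | stmt if else | else Atom | stmt | stmt if | Term else Expr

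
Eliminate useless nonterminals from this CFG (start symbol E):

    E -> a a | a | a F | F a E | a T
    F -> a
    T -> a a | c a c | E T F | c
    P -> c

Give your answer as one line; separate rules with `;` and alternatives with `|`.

E -> a a | a | a F | F a E | a T; F -> a; T -> a a | c a c | E T F | c

Generating nonterminals: {E, F, P, T}.
Reachable from E after that: {E, F, T}.
Removed useless symbols: {P} and every production mentioning them.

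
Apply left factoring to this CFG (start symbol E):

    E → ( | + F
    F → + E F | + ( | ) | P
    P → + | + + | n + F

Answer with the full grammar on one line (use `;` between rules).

F has alternatives sharing prefix '+': factor to F → + F' with F' → E F | (.
P has alternatives sharing prefix '+': factor to P → + P' with P' → ε | +.

E → ( | + F; F → ) | P | + F'; P → n + F | + P'; F' → E F | (; P' → ε | +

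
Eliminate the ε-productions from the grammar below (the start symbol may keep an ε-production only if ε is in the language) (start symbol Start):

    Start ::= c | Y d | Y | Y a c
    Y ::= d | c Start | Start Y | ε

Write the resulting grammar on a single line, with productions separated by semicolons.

Start ::= c | Y d | d | Y | Y a c | a c | ε; Y ::= d | c Start | c | Start Y | Start

Nullable nonterminals: {Start, Y}.
ε ∈ L(G) since Start is nullable, so keep Start → ε.
Expand every rule over subsets of its nullable positions: Start → Y d gives Y d | d. Start → Y a c gives Y a c | a c. Y → c Start gives c Start | c. Y → Start Y gives Start Y | Start.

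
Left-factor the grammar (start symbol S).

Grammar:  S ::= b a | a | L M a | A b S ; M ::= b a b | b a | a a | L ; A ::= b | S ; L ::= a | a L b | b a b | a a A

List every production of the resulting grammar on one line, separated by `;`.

M has alternatives sharing prefix 'b a': factor to M → b a M' with M' → b | ε.
L has alternatives sharing prefix 'a': factor to L → a L' with L' → ε | L b | a A.

S ::= b a | a | L M a | A b S; M ::= a a | L | b a M'; A ::= b | S; L ::= b a b | a L'; M' ::= b | eps; L' ::= eps | L b | a A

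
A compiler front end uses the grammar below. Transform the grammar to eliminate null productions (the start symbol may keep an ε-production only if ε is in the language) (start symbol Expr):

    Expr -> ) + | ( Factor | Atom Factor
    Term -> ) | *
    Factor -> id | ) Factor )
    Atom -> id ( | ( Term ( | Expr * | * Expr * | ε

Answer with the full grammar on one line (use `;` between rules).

Expr -> ) + | ( Factor | Atom Factor | Factor; Term -> ) | *; Factor -> id | ) Factor ); Atom -> id ( | ( Term ( | Expr * | * Expr *

Nullable set = {Atom}.
ε ∉ L(G), so no ε-production is kept.
Expand every rule over subsets of its nullable positions: Expr → Atom Factor gives Atom Factor | Factor.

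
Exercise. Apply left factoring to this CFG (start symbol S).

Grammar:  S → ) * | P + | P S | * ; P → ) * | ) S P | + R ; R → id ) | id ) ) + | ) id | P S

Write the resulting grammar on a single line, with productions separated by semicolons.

S has alternatives sharing prefix 'P': factor to S → P S' with S' → + | S.
P has alternatives sharing prefix ')': factor to P → ) P' with P' → * | S P.
R has alternatives sharing prefix 'id )': factor to R → id ) R' with R' → ε | ) +.

S → ) * | * | P S'; P → + R | ) P'; R → ) id | P S | id ) R'; S' → + | S; P' → * | S P; R' → epsilon | ) +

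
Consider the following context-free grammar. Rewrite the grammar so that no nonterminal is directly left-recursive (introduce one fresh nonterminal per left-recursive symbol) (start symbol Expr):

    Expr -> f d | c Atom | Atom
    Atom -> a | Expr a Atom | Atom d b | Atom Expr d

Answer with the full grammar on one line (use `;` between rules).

Directly left-recursive nonterminal: Atom.
For Atom: α = {d b, Expr d}, β = {a, Expr a Atom}. Rewrite as Atom → β Atom1 and Atom1 → α Atom1 | ε.

Expr -> f d | c Atom | Atom; Atom -> a Atom1 | Expr a Atom Atom1; Atom1 -> d b Atom1 | Expr d Atom1 | ε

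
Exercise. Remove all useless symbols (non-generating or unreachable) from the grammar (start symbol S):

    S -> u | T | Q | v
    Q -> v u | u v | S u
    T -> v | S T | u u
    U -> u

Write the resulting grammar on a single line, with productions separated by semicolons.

S -> u | T | Q | v; Q -> v u | u v | S u; T -> v | S T | u u

Generating nonterminals: {Q, S, T, U}.
Reachable from S after that: {Q, S, T}.
Removed useless symbols: {U} and every production mentioning them.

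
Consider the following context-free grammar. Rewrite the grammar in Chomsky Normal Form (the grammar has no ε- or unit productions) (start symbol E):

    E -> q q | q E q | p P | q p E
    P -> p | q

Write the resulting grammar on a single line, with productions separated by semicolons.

E -> X1 X1 | X1 Y1 | X2 P | X1 Y2; P -> p | q; X1 -> q; X2 -> p; Y1 -> E X1; Y2 -> X2 E

Introduce a nonterminal for each terminal appearing in a rule of length ≥ 2: X1 → q, X2 → p.
Binarize each right-hand side of length ≥ 3 by chaining fresh nonterminals (Y1, Y2, …): affected rules were E → X1 E X1; E → X1 X2 E.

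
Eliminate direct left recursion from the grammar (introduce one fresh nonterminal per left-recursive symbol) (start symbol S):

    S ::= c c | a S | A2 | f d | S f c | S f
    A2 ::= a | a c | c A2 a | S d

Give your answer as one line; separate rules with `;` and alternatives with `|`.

S ::= c c S' | a S S' | A2 S' | f d S'; A2 ::= a | a c | c A2 a | S d; S' ::= f c S' | f S' | eps

Directly left-recursive nonterminal: S.
For S: α = {f c, f}, β = {c c, a S, A2, f d}. Rewrite as S → β S' and S' → α S' | ε.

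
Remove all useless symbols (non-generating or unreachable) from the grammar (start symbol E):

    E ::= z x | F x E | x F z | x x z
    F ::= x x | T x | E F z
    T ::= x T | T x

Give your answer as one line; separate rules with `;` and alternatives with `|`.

E ::= z x | F x E | x F z | x x z; F ::= x x | E F z

Generating nonterminals: {E, F}.
Reachable from E after that: {E, F}.
Removed useless symbols: {T} and every production mentioning them.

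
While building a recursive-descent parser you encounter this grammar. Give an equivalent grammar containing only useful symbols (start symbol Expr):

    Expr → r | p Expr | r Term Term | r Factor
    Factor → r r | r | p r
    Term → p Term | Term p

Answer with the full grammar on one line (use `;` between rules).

Expr → r | p Expr | r Factor; Factor → r r | r | p r

Generating nonterminals: {Expr, Factor}.
Reachable from Expr after that: {Expr, Factor}.
Removed useless symbols: {Term} and every production mentioning them.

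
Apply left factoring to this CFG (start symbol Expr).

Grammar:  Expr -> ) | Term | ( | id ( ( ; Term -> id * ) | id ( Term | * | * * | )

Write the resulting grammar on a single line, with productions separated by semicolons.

Term has alternatives sharing prefix 'id': factor to Term → id Term1 with Term1 → * ) | ( Term.
Term has alternatives sharing prefix '*': factor to Term → * Term2 with Term2 → ε | *.

Expr -> ) | Term | ( | id ( (; Term -> ) | id Term1 | * Term2; Term1 -> * ) | ( Term; Term2 -> ε | *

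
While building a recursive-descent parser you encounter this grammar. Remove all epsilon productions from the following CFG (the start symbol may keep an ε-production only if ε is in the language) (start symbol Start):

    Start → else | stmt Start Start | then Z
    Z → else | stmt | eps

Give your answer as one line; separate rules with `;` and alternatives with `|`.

The nullable symbols are {Z}.
ε ∉ L(G), so no ε-production is kept.
For each production, add variants omitting each subset of nullable occurrences: Start → then Z gives then Z | then.

Start → else | stmt Start Start | then Z | then; Z → else | stmt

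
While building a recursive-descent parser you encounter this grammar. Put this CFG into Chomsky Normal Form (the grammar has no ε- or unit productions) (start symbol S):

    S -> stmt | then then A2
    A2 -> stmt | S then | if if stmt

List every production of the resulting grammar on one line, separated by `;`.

Introduce a nonterminal for each terminal appearing in a rule of length ≥ 2: X1 → then, X2 → if, X3 → stmt.
Binarize each right-hand side of length ≥ 3 by chaining fresh nonterminals (Y1, Y2, …): affected rules were S → X1 X1 A2; A2 → X2 X2 X3.

S -> stmt | X1 Y1; A2 -> stmt | S X1 | X2 Y2; X1 -> then; X2 -> if; X3 -> stmt; Y1 -> X1 A2; Y2 -> X2 X3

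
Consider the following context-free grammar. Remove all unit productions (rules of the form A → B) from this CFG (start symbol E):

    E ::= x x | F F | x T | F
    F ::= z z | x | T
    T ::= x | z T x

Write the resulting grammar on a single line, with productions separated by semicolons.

Unit pairs: E ⇒* {F, T}; F ⇒* {T}.
For every A with A ⇒* B via unit rules, add B's non-unit alternatives to A; then delete every rule of the form X → Y.

E ::= x x | F F | x T | z z | x | z T x; F ::= z z | x | z T x; T ::= x | z T x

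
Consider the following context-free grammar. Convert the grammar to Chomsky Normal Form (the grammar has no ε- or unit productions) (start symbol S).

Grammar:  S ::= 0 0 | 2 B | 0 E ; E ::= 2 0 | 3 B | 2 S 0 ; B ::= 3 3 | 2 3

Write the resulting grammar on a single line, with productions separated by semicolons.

Introduce a nonterminal for each terminal appearing in a rule of length ≥ 2: X1 → 0, X2 → 2, X3 → 3.
Binarize each right-hand side of length ≥ 3 by chaining fresh nonterminals (Y1, Y2, …): affected rules were E → X2 S X1.

S ::= X1 X1 | X2 B | X1 E; E ::= X2 X1 | X3 B | X2 Y1; B ::= X3 X3 | X2 X3; X1 ::= 0; X2 ::= 2; X3 ::= 3; Y1 ::= S X1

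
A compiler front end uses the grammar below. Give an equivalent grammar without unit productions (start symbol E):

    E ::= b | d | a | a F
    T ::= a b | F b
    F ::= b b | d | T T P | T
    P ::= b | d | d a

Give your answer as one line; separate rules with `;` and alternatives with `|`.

Unit pairs: F ⇒* {T}.
For each unit pair (A, B), copy every non-unit production of B to A, then drop all unit productions.

E ::= b | d | a | a F; T ::= a b | F b; F ::= b b | d | T T P | a b | F b; P ::= b | d | d a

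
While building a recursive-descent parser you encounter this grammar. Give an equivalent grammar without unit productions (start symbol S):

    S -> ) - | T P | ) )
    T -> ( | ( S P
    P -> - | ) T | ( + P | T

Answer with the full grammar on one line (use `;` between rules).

Unit pairs: P ⇒* {T}.
For every A with A ⇒* B via unit rules, add B's non-unit alternatives to A; then delete every rule of the form X → Y.

S -> ) - | T P | ) ); T -> ( | ( S P; P -> - | ) T | ( + P | ( | ( S P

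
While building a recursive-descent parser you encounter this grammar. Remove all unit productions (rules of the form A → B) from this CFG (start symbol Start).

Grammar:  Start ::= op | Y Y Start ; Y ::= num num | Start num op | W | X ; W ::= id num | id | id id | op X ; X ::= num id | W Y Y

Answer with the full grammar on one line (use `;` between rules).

Start ::= op | Y Y Start; Y ::= num id | W Y Y | id num | id | id id | op X | num num | Start num op; W ::= id num | id | id id | op X; X ::= num id | W Y Y

Unit pairs: Y ⇒* {W, X}.
Replace each nonterminal's rules with the union of the non-unit rules of every nonterminal it unit-derives.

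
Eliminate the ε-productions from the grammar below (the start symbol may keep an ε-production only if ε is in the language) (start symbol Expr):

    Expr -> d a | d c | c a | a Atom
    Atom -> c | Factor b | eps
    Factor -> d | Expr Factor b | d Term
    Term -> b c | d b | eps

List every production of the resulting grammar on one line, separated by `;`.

Nullable set = {Atom, Term}.
ε ∉ L(G), so no ε-production is kept.
Add the nullable-subset variants: Expr → a Atom gives a Atom | a.

Expr -> d a | d c | c a | a Atom | a; Atom -> c | Factor b; Factor -> d | Expr Factor b | d Term; Term -> b c | d b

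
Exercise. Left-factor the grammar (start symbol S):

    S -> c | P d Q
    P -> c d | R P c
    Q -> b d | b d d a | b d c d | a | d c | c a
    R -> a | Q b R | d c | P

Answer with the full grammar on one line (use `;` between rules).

Q has alternatives sharing prefix 'b d': factor to Q → b d Q' with Q' → ε | d a | c d.

S -> c | P d Q; P -> c d | R P c; Q -> a | d c | c a | b d Q'; R -> a | Q b R | d c | P; Q' -> ε | d a | c d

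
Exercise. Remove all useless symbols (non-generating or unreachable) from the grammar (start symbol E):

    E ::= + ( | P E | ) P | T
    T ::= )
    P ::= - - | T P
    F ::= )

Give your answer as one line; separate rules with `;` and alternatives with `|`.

E ::= + ( | P E | ) P | T; T ::= ); P ::= - - | T P

Generating nonterminals: {E, F, P, T}.
Reachable from E after that: {E, P, T}.
Removed useless symbols: {F} and every production mentioning them.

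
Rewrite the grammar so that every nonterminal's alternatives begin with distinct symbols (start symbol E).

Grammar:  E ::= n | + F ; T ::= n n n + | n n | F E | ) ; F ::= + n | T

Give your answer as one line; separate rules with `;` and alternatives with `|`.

E ::= n | + F; T ::= F E | ) | n n T'; F ::= + n | T; T' ::= n + | ε

T has alternatives sharing prefix 'n n': factor to T → n n T' with T' → n + | ε.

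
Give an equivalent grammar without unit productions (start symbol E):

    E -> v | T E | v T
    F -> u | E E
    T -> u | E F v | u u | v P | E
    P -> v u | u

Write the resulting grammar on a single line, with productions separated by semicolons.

Unit pairs: T ⇒* {E}.
For each unit pair (A, B), copy every non-unit production of B to A, then drop all unit productions.

E -> v | T E | v T; F -> u | E E; T -> v | T E | v T | u | E F v | u u | v P; P -> v u | u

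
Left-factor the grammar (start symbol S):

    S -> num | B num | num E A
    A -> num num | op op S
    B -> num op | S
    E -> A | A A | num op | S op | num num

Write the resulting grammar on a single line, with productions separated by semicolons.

S has alternatives sharing prefix 'num': factor to S → num S' with S' → ε | E A.
E has alternatives sharing prefix 'A': factor to E → A E' with E' → ε | A.
E has alternatives sharing prefix 'num': factor to E → num E'' with E'' → op | num.

S -> B num | num S'; A -> num num | op op S; B -> num op | S; E -> S op | A E' | num E''; S' -> ε | E A; E' -> ε | A; E'' -> op | num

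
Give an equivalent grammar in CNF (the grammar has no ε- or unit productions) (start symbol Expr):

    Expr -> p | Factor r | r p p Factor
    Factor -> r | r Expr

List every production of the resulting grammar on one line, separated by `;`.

Expr -> p | Factor X1 | X1 Y1; Factor -> r | X1 Expr; X1 -> r; X2 -> p; Y1 -> X2 Y2; Y2 -> X2 Factor

Introduce a nonterminal for each terminal appearing in a rule of length ≥ 2: X1 → r, X2 → p.
Binarize each right-hand side of length ≥ 3 by chaining fresh nonterminals (Y1, Y2, …): affected rules were Expr → X1 X2 X2 Factor.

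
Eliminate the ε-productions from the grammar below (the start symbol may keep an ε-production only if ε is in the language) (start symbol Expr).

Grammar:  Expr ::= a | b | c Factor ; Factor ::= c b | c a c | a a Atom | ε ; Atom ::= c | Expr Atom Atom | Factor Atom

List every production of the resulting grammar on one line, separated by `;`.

Expr ::= a | b | c Factor | c; Factor ::= c b | c a c | a a Atom; Atom ::= c | Expr Atom Atom | Factor Atom

Nullable nonterminals: {Factor}.
ε ∉ L(G), so no ε-production is kept.
For each production, add variants omitting each subset of nullable occurrences: Expr → c Factor gives c Factor | c.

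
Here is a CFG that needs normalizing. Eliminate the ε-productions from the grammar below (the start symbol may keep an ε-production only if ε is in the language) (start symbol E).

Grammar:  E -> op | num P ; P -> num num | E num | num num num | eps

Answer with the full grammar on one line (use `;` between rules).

E -> op | num P | num; P -> num num | E num | num num num

Nullable set = {P}.
ε ∉ L(G), so no ε-production is kept.
For each production, add variants omitting each subset of nullable occurrences: E → num P gives num P | num.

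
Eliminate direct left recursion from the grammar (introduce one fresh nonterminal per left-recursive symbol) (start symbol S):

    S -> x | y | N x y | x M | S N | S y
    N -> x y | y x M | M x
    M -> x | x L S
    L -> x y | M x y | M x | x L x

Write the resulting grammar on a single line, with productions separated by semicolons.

S is directly left-recursive.
For S: α = {N, y}, β = {x, y, N x y, x M}. Rewrite as S → β S' and S' → α S' | ε.

S -> x S' | y S' | N x y S' | x M S'; N -> x y | y x M | M x; M -> x | x L S; L -> x y | M x y | M x | x L x; S' -> N S' | y S' | epsilon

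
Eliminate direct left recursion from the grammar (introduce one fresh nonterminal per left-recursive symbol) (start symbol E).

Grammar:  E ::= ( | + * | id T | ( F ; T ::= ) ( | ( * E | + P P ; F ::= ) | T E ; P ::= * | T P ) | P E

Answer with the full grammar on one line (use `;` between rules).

E ::= ( | + * | id T | ( F; T ::= ) ( | ( * E | + P P; F ::= ) | T E; P ::= * P' | T P ) P'; P' ::= E P' | ε

Left recursion appears on P.
For P: α = {E}, β = {*, T P )}. Rewrite as P → β P' and P' → α P' | ε.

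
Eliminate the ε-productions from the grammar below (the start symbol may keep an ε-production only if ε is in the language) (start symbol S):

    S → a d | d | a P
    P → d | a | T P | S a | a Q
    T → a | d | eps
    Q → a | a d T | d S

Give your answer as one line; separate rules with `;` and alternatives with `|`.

S → a d | d | a P; P → d | a | T P | S a | a Q; T → a | d; Q → a | a d T | a d | d S

Nullable nonterminals: {T}.
ε ∉ L(G), so no ε-production is kept.
For each production, add variants omitting each subset of nullable occurrences: Q → a d T gives a d T | a d.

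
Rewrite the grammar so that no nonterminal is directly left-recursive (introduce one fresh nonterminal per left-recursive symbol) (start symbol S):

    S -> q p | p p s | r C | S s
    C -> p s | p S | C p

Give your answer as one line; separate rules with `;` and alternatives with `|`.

Left recursion appears on S, C.
For S: α = {s}, β = {q p, p p s, r C}. Rewrite as S → β S' and S' → α S' | ε.
For C: α = {p}, β = {p s, p S}. Rewrite as C → β C' and C' → α C' | ε.

S -> q p S' | p p s S' | r C S'; C -> p s C' | p S C'; S' -> s S' | epsilon; C' -> p C' | epsilon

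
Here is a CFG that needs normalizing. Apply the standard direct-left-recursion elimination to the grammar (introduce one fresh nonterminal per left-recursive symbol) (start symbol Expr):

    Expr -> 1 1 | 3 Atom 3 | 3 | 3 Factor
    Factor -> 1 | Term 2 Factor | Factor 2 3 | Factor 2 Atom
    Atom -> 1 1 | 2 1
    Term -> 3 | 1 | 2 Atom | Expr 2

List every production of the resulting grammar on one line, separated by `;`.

Expr -> 1 1 | 3 Atom 3 | 3 | 3 Factor; Factor -> 1 Factor1 | Term 2 Factor Factor1; Atom -> 1 1 | 2 1; Term -> 3 | 1 | 2 Atom | Expr 2; Factor1 -> 2 3 Factor1 | 2 Atom Factor1 | ε

Left recursion appears on Factor.
For Factor: α = {2 3, 2 Atom}, β = {1, Term 2 Factor}. Rewrite as Factor → β Factor1 and Factor1 → α Factor1 | ε.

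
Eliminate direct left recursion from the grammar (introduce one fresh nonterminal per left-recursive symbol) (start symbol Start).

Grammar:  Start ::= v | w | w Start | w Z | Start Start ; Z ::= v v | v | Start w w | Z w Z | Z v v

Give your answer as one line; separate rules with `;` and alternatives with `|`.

Left recursion appears on Start, Z.
For Start: α = {Start}, β = {v, w, w Start, w Z}. Rewrite as Start → β Start1 and Start1 → α Start1 | ε.
For Z: α = {w Z, v v}, β = {v v, v, Start w w}. Rewrite as Z → β Z1 and Z1 → α Z1 | ε.

Start ::= v Start1 | w Start1 | w Start Start1 | w Z Start1; Z ::= v v Z1 | v Z1 | Start w w Z1; Start1 ::= Start Start1 | ε; Z1 ::= w Z Z1 | v v Z1 | ε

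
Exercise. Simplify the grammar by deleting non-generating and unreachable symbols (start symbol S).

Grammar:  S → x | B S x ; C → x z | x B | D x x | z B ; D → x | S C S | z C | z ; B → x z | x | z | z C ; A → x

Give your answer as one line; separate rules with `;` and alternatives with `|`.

Generating nonterminals: {A, B, C, D, S}.
Reachable from S after that: {B, C, D, S}.
Removed useless symbols: {A} and every production mentioning them.

S → x | B S x; C → x z | x B | D x x | z B; D → x | S C S | z C | z; B → x z | x | z | z C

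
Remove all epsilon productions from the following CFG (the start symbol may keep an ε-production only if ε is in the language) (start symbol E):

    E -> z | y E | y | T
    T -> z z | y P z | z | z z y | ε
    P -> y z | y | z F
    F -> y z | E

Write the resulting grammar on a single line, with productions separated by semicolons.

E -> z | y E | y | T | ε; T -> z z | y P z | z | z z y; P -> y z | y | z F | z; F -> y z | E

The nullable symbols are {E, F, T}.
ε ∈ L(G) since E is nullable, so keep E → ε.
For each production, add variants omitting each subset of nullable occurrences: E → y E gives y E | y. P → z F gives z F | z.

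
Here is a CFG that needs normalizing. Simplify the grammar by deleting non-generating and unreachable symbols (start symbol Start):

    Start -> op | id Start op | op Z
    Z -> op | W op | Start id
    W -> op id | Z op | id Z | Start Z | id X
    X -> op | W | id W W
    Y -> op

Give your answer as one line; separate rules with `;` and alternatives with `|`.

Generating nonterminals: {Start, W, X, Y, Z}.
Reachable from Start after that: {Start, W, X, Z}.
Removed useless symbols: {Y} and every production mentioning them.

Start -> op | id Start op | op Z; Z -> op | W op | Start id; W -> op id | Z op | id Z | Start Z | id X; X -> op | W | id W W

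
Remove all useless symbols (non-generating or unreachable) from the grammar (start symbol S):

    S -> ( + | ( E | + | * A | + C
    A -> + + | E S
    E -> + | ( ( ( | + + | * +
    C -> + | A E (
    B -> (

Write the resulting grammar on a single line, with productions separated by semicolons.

S -> ( + | ( E | + | * A | + C; A -> + + | E S; E -> + | ( ( ( | + + | * +; C -> + | A E (

Generating nonterminals: {A, B, C, E, S}.
Reachable from S after that: {A, C, E, S}.
Removed useless symbols: {B} and every production mentioning them.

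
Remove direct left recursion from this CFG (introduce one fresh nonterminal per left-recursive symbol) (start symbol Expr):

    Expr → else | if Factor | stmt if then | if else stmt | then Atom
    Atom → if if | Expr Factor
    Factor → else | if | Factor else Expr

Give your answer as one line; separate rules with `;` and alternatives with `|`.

Factor is directly left-recursive.
For Factor: α = {else Expr}, β = {else, if}. Rewrite as Factor → β Factor1 and Factor1 → α Factor1 | ε.

Expr → else | if Factor | stmt if then | if else stmt | then Atom; Atom → if if | Expr Factor; Factor → else Factor1 | if Factor1; Factor1 → else Expr Factor1 | ε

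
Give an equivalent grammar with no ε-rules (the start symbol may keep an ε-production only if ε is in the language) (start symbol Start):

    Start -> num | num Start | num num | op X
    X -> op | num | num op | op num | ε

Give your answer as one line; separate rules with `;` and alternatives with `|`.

The nullable symbols are {X}.
ε ∉ L(G), so no ε-production is kept.
Expand every rule over subsets of its nullable positions: Start → op X gives op X | op.

Start -> num | num Start | num num | op X | op; X -> op | num | num op | op num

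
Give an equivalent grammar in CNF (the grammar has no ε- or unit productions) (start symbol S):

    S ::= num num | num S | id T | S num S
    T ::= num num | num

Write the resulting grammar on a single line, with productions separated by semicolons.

S ::= X1 X1 | X1 S | X2 T | S Y1; T ::= X1 X1 | num; X1 ::= num; X2 ::= id; Y1 ::= X1 S

Introduce a nonterminal for each terminal appearing in a rule of length ≥ 2: X1 → num, X2 → id.
Binarize each right-hand side of length ≥ 3 by chaining fresh nonterminals (Y1, Y2, …): affected rules were S → S X1 S.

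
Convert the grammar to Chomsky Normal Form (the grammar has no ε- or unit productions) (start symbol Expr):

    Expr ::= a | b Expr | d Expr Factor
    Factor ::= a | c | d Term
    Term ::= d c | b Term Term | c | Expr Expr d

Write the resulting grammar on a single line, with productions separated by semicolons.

Introduce a nonterminal for each terminal appearing in a rule of length ≥ 2: X1 → b, X2 → d, X3 → c.
Binarize each right-hand side of length ≥ 3 by chaining fresh nonterminals (Y1, Y2, …): affected rules were Expr → X2 Expr Factor; Term → X1 Term Term; Term → Expr Expr X2.

Expr ::= a | X1 Expr | X2 Y1; Factor ::= a | c | X2 Term; Term ::= X2 X3 | X1 Y2 | c | Expr Y3; X1 ::= b; X2 ::= d; X3 ::= c; Y1 ::= Expr Factor; Y2 ::= Term Term; Y3 ::= Expr X2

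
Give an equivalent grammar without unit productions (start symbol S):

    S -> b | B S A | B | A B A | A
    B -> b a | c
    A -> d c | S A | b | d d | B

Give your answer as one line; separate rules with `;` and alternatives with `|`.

S -> b a | c | b | B S A | A B A | d c | S A | d d; B -> b a | c; A -> b a | c | d c | S A | b | d d

Unit pairs: A ⇒* {B}; S ⇒* {A, B}.
For every A with A ⇒* B via unit rules, add B's non-unit alternatives to A; then delete every rule of the form X → Y.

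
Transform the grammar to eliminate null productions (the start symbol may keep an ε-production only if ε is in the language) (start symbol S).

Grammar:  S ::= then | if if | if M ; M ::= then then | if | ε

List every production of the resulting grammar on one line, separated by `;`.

S ::= then | if if | if M | if; M ::= then then | if

Nullable nonterminals: {M}.
ε ∉ L(G), so no ε-production is kept.
Add the nullable-subset variants: S → if M gives if M | if.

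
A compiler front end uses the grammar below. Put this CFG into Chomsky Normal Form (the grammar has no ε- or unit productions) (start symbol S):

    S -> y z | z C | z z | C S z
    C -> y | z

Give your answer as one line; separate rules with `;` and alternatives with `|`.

Introduce a nonterminal for each terminal appearing in a rule of length ≥ 2: X1 → y, X2 → z.
Binarize each right-hand side of length ≥ 3 by chaining fresh nonterminals (Y1, Y2, …): affected rules were S → C S X2.

S -> X1 X2 | X2 C | X2 X2 | C Y1; C -> y | z; X1 -> y; X2 -> z; Y1 -> S X2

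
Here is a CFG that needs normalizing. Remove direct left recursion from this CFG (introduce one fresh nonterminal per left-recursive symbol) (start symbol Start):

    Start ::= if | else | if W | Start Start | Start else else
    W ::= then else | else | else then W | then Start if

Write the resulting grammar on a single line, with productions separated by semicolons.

Directly left-recursive nonterminal: Start.
For Start: α = {Start, else else}, β = {if, else, if W}. Rewrite as Start → β Start1 and Start1 → α Start1 | ε.

Start ::= if Start1 | else Start1 | if W Start1; W ::= then else | else | else then W | then Start if; Start1 ::= Start Start1 | else else Start1 | ε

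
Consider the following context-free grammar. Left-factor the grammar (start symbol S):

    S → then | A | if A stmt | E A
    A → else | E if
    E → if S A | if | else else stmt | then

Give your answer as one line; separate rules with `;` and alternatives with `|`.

E has alternatives sharing prefix 'if': factor to E → if E' with E' → S A | ε.

S → then | A | if A stmt | E A; A → else | E if; E → else else stmt | then | if E'; E' → S A | ε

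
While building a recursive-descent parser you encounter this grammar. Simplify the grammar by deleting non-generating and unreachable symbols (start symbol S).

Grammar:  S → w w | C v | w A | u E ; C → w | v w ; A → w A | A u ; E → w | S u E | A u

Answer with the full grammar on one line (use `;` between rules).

S → w w | C v | u E; C → w | v w; E → w | S u E

Generating nonterminals: {C, E, S}.
Reachable from S after that: {C, E, S}.
Removed useless symbols: {A} and every production mentioning them.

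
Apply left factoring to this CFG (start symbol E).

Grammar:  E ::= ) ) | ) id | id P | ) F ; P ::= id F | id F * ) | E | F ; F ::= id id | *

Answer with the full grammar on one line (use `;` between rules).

E ::= id P | ) E'; P ::= E | F | id F P'; F ::= id id | *; E' ::= ) | id | F; P' ::= ε | * )

E has alternatives sharing prefix ')': factor to E → ) E' with E' → ) | id | F.
P has alternatives sharing prefix 'id F': factor to P → id F P' with P' → ε | * ).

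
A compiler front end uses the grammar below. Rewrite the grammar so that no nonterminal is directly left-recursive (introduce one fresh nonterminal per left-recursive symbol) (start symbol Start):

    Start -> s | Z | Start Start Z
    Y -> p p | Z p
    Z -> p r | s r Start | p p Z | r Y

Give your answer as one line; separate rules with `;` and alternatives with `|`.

Start -> s Start1 | Z Start1; Y -> p p | Z p; Z -> p r | s r Start | p p Z | r Y; Start1 -> Start Z Start1 | ε

Start is directly left-recursive.
For Start: α = {Start Z}, β = {s, Z}. Rewrite as Start → β Start1 and Start1 → α Start1 | ε.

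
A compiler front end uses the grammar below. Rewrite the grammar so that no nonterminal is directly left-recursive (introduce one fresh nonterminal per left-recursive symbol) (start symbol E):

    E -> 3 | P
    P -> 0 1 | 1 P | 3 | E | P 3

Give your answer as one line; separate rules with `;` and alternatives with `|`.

Left recursion appears on P.
For P: α = {3}, β = {0 1, 1 P, 3, E}. Rewrite as P → β P' and P' → α P' | ε.

E -> 3 | P; P -> 0 1 P' | 1 P P' | 3 P' | E P'; P' -> 3 P' | ε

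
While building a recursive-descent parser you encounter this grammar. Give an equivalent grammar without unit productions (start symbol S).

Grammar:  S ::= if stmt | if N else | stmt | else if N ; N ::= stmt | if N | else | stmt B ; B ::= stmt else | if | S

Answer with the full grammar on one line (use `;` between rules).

S ::= if stmt | if N else | stmt | else if N; N ::= stmt | if N | else | stmt B; B ::= stmt else | if | if stmt | if N else | stmt | else if N

Unit pairs: B ⇒* {S}.
For each unit pair (A, B), copy every non-unit production of B to A, then drop all unit productions.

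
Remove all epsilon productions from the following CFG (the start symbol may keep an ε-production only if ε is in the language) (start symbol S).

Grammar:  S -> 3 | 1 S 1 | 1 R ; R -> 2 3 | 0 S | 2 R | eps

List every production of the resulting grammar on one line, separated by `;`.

S -> 3 | 1 S 1 | 1 R | 1; R -> 2 3 | 0 S | 2 R | 2

Nullable nonterminals: {R}.
ε ∉ L(G), so no ε-production is kept.
Expand every rule over subsets of its nullable positions: S → 1 R gives 1 R | 1. R → 2 R gives 2 R | 2.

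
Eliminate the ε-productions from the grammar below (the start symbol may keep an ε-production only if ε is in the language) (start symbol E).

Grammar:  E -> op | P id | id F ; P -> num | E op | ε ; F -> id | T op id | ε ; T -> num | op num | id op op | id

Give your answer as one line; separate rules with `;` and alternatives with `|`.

E -> op | P id | id | id F; P -> num | E op; F -> id | T op id; T -> num | op num | id op op | id

Nullable nonterminals: {F, P}.
ε ∉ L(G), so no ε-production is kept.
Add the nullable-subset variants: E → P id gives P id | id.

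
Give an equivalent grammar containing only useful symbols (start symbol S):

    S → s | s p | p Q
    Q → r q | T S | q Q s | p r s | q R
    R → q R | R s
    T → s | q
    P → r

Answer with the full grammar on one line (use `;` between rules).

Generating nonterminals: {P, Q, S, T}.
Reachable from S after that: {Q, S, T}.
Removed useless symbols: {P, R} and every production mentioning them.

S → s | s p | p Q; Q → r q | T S | q Q s | p r s; T → s | q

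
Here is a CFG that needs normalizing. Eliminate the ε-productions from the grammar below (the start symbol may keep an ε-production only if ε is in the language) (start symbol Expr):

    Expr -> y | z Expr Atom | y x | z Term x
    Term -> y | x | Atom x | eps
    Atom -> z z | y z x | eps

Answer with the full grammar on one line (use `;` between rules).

The nullable symbols are {Atom, Term}.
ε ∉ L(G), so no ε-production is kept.
For each production, add variants omitting each subset of nullable occurrences: Expr → z Expr Atom gives z Expr Atom | z Expr. Expr → z Term x gives z Term x | z x.

Expr -> y | z Expr Atom | z Expr | y x | z Term x | z x; Term -> y | x | Atom x; Atom -> z z | y z x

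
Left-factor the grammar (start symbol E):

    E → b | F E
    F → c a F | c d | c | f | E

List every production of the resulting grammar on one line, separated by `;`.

E → b | F E; F → f | E | c F'; F' → a F | d | ε

F has alternatives sharing prefix 'c': factor to F → c F' with F' → a F | d | ε.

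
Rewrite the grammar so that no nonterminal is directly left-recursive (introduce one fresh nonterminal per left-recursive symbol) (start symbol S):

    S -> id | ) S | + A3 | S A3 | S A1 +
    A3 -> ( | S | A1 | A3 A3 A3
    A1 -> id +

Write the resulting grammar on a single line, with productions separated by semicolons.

S, A3 are directly left-recursive.
For S: α = {A3, A1 +}, β = {id, ) S, + A3}. Rewrite as S → β S' and S' → α S' | ε.
For A3: α = {A3 A3}, β = {(, S, A1}. Rewrite as A3 → β A3' and A3' → α A3' | ε.

S -> id S' | ) S S' | + A3 S'; A3 -> ( A3' | S A3' | A1 A3'; A1 -> id +; S' -> A3 S' | A1 + S' | ε; A3' -> A3 A3 A3' | ε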